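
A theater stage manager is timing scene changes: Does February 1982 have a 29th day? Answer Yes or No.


Year: 1982
Divisible by 4? 1982 / 4 = 495.5 -> No
Not divisible by 4, so NOT a leap year

No


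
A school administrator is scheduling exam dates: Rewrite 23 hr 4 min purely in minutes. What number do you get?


Hours: 23
Extra minutes: 4
Minutes per hour: 60
Hours to minutes: 23 x 60 = 1380
Total: 1380 + 4 = 1384

1384


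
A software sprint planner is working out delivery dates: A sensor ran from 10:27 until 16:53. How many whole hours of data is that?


Start: 10:27
End: 16:53
Hour difference: 16 - 10 = 6 hours
Minute difference: 53 - 27 = 26 minutes
Total minutes: 386
Complete hours: 386 / 60 = 6 (remainder 26)

6


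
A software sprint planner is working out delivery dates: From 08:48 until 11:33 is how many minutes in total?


Start time: 08:48 = 528 minutes from midnight
End time: 11:33 = 693 minutes from midnight
Difference: 693 - 528 = 165 minutes
That is 2 hours and 45 minutes

165


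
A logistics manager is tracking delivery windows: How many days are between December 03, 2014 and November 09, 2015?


Start date: 2014-12-03
End date: 2015-11-09
Dec 2014: +29 days
Jan 2015: +31 days
Feb 2015: +28 days
... (9 more months)
Total: 341 days

341


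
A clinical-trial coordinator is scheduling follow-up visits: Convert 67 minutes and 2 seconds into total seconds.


Minutes: 67
Seconds: 2
Convert minutes to seconds: 67 x 60 = 4020
Add remaining seconds: 4020 + 2 = 4022

4022


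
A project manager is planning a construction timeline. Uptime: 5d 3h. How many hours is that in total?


Days: 5
Extra hours: 3
Hours per day: 24
Days to hours: 5 x 24 = 120
Total: 120 + 3 = 123

123


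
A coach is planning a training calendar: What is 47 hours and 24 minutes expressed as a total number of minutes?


Hours: 47
Minutes: 24
Convert hours to minutes: 47 x 60 = 2820
Add remaining minutes: 2820 + 24 = 2844

2844


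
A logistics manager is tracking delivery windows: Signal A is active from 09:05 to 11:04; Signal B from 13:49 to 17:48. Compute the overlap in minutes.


Interval A: [545, 664] minutes from midnight
Interval B: [829, 1068] minutes from midnight
Overlap start = max(545, 829) = 829
Overlap end = min(664, 1068) = 664
End <= start, so the intervals do not overlap: 0 minutes

0


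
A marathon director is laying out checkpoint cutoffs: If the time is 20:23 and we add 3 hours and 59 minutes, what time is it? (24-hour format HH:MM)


Start time: 20:23
Adding: 3 hours 59 minutes
Minutes: 23 + 59 = 82
Minute overflow: 82 >= 60, so carry 1 hour, minutes = 22
Hours: 20 + 3 + 1 = 24
Hour wraparound: 24 mod 24 = 0
Result: 00:22

00:22


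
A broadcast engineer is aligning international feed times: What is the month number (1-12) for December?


Calendar month order:
11. November
12. December <--
December is month number 12

12


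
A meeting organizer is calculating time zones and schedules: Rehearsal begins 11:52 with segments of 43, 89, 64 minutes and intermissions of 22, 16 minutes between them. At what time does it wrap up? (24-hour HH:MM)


Start: 11:52 = 712 min from midnight
  after task 1 (43 min): 12:35
  after break (22 min): 12:57
  after task 2 (89 min): 14:26
  after break (16 min): 14:42
  after task 3 (64 min): 15:46
Total elapsed: 234 minutes
End time: 15:46

15:46


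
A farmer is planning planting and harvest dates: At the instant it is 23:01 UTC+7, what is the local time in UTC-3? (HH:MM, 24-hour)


Local time: 23:01 at UTC+7 (offset 7h)
Target zone: UTC-3 (offset -3h)
Difference: -3 - (7) = -10 hours
Calculation: 23 + (-10) = 13
Result: 13:01

13:01


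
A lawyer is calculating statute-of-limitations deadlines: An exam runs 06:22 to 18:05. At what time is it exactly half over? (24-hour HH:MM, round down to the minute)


Start time: 06:22 = 382 minutes from midnight
End time: 18:05 = 1085 minutes from midnight
Sum: 382 + 1085 = 1467
Midpoint: 1467 / 2 = 733 minutes
Convert: 733 / 60 = 12 hours, 13 minutes
Result: 12:13

12:13


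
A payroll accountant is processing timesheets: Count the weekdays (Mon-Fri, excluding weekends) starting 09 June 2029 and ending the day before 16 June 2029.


Start: 2029-06-09 (Saturday)
End (exclusive): 2029-06-16 (Saturday)
Total calendar days: 7
Full weeks: 7 // 7 = 1 -> 5 weekdays
Remaining 0 days starting on Saturday:
Total business days: 5 + 0 = 5

5


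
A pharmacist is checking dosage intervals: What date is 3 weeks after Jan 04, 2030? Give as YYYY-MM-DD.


Start: 2030-01-04
Weeks to add: 3
Convert to days: 3 x 7 = 21 days
Add 21 days to 2030-01-04
Result: 2030-01-25

2030-01-25


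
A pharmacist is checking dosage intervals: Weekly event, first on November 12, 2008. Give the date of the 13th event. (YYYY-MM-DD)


First occurrence: 2008-11-12 (occurrence 1)
Each occurrence is 7 days after the previous.
Occurrence 13 is 12 weeks after the first.
12 weeks = 84 days
2008-11-12 + 84 days = 2009-02-04

2009-02-04


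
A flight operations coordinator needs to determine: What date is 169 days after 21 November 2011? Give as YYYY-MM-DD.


Start: 2011-11-21
Adding 169 days
Days remaining in November: 9
After November: 160 days still to add
December 2011: 31 days, 129 remaining
January 2012: 31 days, 98 remaining
February 2012: 29 days, 69 remaining
March 2012: 31 days, 38 remaining
Result: 2012-05-08

2012-05-08


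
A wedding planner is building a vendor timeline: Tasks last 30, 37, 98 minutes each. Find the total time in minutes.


Durations: 30, 37, 98
Running sum: 30
+ 37 = 67
+ 98 = 165
Total duration: 165 minutes
That is 2 hours and 45 minutes

165


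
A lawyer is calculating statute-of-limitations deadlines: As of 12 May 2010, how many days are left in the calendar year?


Start: May 12, 2010
End: December 31, 2010
Days left in May: 19
June: 30
July: 31
August: 31
September: 30
... plus remaining months
Sum of remaining months: 214
Total: 19 + 214 = 233

233


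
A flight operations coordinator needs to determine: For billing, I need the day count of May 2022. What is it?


Month: May
Year: 2022
May is a 31-day month
Total: 31 days

31


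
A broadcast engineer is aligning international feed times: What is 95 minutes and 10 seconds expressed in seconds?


Minutes: 95
Extra seconds: 10
Seconds per minute: 60
Minutes to seconds: 95 x 60 = 5700
Total: 5700 + 10 = 5710

5710


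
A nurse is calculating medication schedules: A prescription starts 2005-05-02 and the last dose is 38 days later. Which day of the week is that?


Start: 2005-05-02 (Monday)
Step 1 - find target date: add 38 days
  2005-05-02 + 38 days = 2005-06-09
Step 2 - day of week:
  38 mod 7 = 3
  Monday + 3 days -> Thursday
Result: Thursday (2005-06-09)

Thursday


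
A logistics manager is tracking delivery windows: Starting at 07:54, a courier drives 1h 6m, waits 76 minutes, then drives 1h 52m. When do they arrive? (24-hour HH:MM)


Depart: 07:54
Leg 1: +66 min -> 09:00
Layover: +76 min -> 10:16
Leg 2: +112 min -> 12:08
Total travel: 254 minutes = 4h 14m
Arrival: 12:08

12:08


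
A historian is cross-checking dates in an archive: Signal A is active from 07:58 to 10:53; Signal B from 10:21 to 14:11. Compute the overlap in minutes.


Interval A: [478, 653] minutes from midnight
Interval B: [621, 851] minutes from midnight
Overlap start = max(478, 621) = 621
Overlap end = min(653, 851) = 653
Overlap = 653 - 621 = 32 minutes

32


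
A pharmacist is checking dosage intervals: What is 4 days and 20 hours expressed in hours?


Days: 4
Extra hours: 20
Hours per day: 24
Days to hours: 4 x 24 = 96
Total: 96 + 20 = 116

116


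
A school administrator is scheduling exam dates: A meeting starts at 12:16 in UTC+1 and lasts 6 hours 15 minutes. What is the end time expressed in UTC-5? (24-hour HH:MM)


Start: 12:16 in UTC+1
Step 1 - add duration:
  minutes: 16 + 15 = 31
  hours: 12 + 6 + 0 = 18
  end in UTC+1: 18:31
Step 2 - convert UTC+1 -> UTC-5:
  offset difference: -5 - (1) = -6 hours
  18 + (-6) = 12 -> mod 24 = 12
Result: 12:31 in UTC-5

12:31


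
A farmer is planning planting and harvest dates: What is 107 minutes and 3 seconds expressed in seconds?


Minutes: 107
Extra seconds: 3
Seconds per minute: 60
Minutes to seconds: 107 x 60 = 6420
Total: 6420 + 3 = 6423

6423


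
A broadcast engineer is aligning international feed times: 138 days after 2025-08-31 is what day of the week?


Start: 2025-08-31 (Sunday)
Step 1 - find target date: add 138 days
  2025-08-31 + 138 days = 2026-01-16
Step 2 - day of week:
  138 mod 7 = 5
  Sunday + 5 days -> Friday
Result: Friday (2026-01-16)

Friday


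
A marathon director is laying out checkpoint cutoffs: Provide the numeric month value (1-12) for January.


Calendar month order:
1. January <--
2. February
January is month number 1

1


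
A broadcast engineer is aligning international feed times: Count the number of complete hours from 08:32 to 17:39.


Start: 08:32
End: 17:39
Hour difference: 17 - 8 = 9 hours
Minute difference: 39 - 32 = 7 minutes
Total minutes: 547
Complete hours: 547 / 60 = 9 (remainder 7)

9


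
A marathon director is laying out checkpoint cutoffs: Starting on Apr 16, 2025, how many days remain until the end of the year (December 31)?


Start: April 16, 2025
End: December 31, 2025
Days left in April: 14
May: 31
June: 30
July: 31
August: 31
... plus remaining months
Sum of remaining months: 245
Total: 14 + 245 = 259

259


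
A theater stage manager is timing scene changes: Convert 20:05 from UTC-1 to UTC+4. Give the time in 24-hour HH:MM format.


Local time: 20:05 at UTC-1 (offset -1h)
Target zone: UTC+4 (offset 4h)
Difference: 4 - (-1) = 5 hours
Calculation: 20 + (5) = 25
Wraparound: (25) mod 24 = 1
Result: 01:05

01:05


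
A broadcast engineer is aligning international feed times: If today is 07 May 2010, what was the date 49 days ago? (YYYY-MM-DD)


Start: 2010-05-07
Subtracting 49 days
Days already passed in May: 7
After going back through May: 42 more days to subtract
April 2010: 30 days, 12 remaining
March 2010 has 31 days, need 12
Result: 2010-03-19

2010-03-19


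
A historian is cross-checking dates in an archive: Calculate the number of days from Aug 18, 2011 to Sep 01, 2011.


Start date: 2011-08-18
End date: 2011-09-01
Aug 2011: +14 days
Total: 14 days

14


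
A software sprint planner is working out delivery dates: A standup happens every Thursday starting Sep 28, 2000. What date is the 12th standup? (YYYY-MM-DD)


First occurrence: 2000-09-28 (occurrence 1)
Each occurrence is 7 days after the previous.
Occurrence 12 is 11 weeks after the first.
11 weeks = 77 days
2000-09-28 + 77 days = 2000-12-14

2000-12-14


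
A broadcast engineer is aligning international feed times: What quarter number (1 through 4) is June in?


Month: June (month 6)
Q1: January-March (months 1-3)
Q2: April-June (months 4-6)
Q3: July-September (months 7-9)
Q4: October-December (months 10-12)
Month 6 falls in Q2

2


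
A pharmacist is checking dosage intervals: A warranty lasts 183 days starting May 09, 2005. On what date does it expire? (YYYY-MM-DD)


Start: 2005-05-09
Adding 183 days
Days remaining in May: 22
After May: 161 days still to add
June 2005: 30 days, 131 remaining
July 2005: 31 days, 100 remaining
August 2005: 31 days, 69 remaining
September 2005: 30 days, 39 remaining
Result: 2005-11-08

2005-11-08


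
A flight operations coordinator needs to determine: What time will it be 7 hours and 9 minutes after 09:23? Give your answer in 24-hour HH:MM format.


Start time: 09:23
Adding: 7 hours 9 minutes
Minutes: 23 + 9 = 32
Hours: 9 + 7 + 0 = 16
Result: 16:32

16:32


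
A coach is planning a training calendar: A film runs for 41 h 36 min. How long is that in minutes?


Hours: 41
Minutes: 36
Convert hours to minutes: 41 x 60 = 2460
Add remaining minutes: 2460 + 36 = 2496

2496


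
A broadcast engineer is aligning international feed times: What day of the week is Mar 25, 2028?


Date: 2028-03-25
January 1, 2028 is a Saturday
Day of year: 85
Offset from Jan 1: 84 days
84 mod 7 = 0
Result: Saturday

Saturday


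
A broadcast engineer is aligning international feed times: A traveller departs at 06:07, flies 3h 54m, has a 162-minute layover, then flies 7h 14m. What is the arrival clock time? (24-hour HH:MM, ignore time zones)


Depart: 06:07
Leg 1: +234 min -> 10:01
Layover: +162 min -> 12:43
Leg 2: +434 min -> 19:57
Total travel: 830 minutes = 13h 50m
Arrival: 19:57

19:57


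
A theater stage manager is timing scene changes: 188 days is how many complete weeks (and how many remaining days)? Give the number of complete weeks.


Total days: 188
Days per week: 7
Division: 188 / 7 = 26 remainder 6
Complete weeks: 26
Remaining days: 6

26


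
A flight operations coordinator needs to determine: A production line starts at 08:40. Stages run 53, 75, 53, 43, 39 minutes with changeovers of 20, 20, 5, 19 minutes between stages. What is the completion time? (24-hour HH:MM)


Start: 08:40 = 520 min from midnight
  after task 1 (53 min): 09:33
  after break (20 min): 09:53
  after task 2 (75 min): 11:08
  after break (20 min): 11:28
  after task 3 (53 min): 12:21
  after break (5 min): 12:26
  after task 4 (43 min): 13:09
  after break (19 min): 13:28
  after task 5 (39 min): 14:07
Total elapsed: 327 minutes
End time: 14:07

14:07


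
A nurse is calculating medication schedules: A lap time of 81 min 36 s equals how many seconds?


Minutes: 81
Seconds: 36
Convert minutes to seconds: 81 x 60 = 4860
Add remaining seconds: 4860 + 36 = 4896

4896


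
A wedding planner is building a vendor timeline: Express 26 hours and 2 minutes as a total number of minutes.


Hours: 26
Extra minutes: 2
Minutes per hour: 60
Hours to minutes: 26 x 60 = 1560
Total: 1560 + 2 = 1562

1562


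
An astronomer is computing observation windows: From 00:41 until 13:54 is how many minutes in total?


Start time: 00:41 = 41 minutes from midnight
End time: 13:54 = 834 minutes from midnight
Difference: 834 - 41 = 793 minutes
That is 13 hours and 13 minutes

793


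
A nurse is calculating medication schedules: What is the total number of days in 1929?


Year: 1929
Check leap year rules:
Divisible by 4? No
1929 is not a leap year
Days: 365

365


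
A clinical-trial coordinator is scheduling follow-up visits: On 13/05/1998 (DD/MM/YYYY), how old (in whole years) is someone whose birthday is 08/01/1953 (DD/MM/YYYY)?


Birth: 1953-01-08
Reference: 1998-05-13
Year difference: 1998 - 1953 = 45
Has birthday (01-08) occurred by 05-13? Yes
Age in full years: 45

45


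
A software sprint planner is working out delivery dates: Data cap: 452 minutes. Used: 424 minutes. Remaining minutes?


Total budget: 452 minutes
Time used: 424 minutes
Remaining: 452 - 424 = 28 minutes
Percent used: 93.8%
Percent remaining: 6.2%

28


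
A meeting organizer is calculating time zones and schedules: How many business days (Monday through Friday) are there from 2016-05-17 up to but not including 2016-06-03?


Start: 2016-05-17 (Tuesday)
End (exclusive): 2016-06-03 (Friday)
Total calendar days: 17
Full weeks: 17 // 7 = 2 -> 10 weekdays
Remaining 3 days starting on Tuesday:
  Tue(w), Wed(w), Thu(w) -> 3 weekdays
Total business days: 10 + 3 = 13

13


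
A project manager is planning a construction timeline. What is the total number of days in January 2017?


Month: January
Year: 2017
January is a 31-day month
Total: 31 days

31


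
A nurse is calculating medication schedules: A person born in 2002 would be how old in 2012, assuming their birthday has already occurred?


Birth year: 2002
Current year: 2012
Age = current year - birth year
Age = 2012 - 2002 = 10

10


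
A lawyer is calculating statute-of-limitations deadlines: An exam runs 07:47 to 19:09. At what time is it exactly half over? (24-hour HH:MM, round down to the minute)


Start time: 07:47 = 467 minutes from midnight
End time: 19:09 = 1149 minutes from midnight
Sum: 467 + 1149 = 1616
Midpoint: 1616 / 2 = 808 minutes
Convert: 808 / 60 = 13 hours, 28 minutes
Result: 13:28

13:28


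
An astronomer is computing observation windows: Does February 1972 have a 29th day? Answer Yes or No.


Year: 1972
Divisible by 4? 1972 / 4 = 493.0 -> Yes
Divisible by 100? 1972 / 100 = 19.72 -> No
Divisible by 4 but not 100, so it IS a leap year

Yes


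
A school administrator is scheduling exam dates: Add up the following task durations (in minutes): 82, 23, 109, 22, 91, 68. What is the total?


Durations: 82, 23, 109, 22, 91, 68
Running sum: 82
+ 23 = 105
+ 109 = 214
+ 22 = 236
+ 91 = 327
+ 68 = 395
Total duration: 395 minutes
That is 6 hours and 35 minutes

395


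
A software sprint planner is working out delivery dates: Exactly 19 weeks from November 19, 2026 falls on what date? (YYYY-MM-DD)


Start: 2026-11-19
Weeks to add: 19
Convert to days: 19 x 7 = 133 days
Add 133 days to 2026-11-19
Result: 2027-04-01

2027-04-01


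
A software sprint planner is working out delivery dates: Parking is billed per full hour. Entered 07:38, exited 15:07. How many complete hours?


Start: 07:38
End: 15:07
Hour difference: 15 - 7 = 8 hours
Minute difference: 7 - 38 = -31 minutes
Total minutes: 449
Complete hours: 449 / 60 = 7 (remainder 29)

7


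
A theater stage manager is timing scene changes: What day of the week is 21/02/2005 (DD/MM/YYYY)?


Date: 2005-02-21
January 1, 2005 is a Saturday
Day of year: 52
Offset from Jan 1: 51 days
51 mod 7 = 2
Result: Monday

Monday


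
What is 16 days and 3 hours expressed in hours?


Days: 16
Extra hours: 3
Hours per day: 24
Days to hours: 16 x 24 = 384
Total: 384 + 3 = 387

387


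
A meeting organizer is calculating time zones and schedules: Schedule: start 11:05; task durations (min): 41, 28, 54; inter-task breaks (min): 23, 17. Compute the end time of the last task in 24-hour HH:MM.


Start: 11:05 = 665 min from midnight
  after task 1 (41 min): 11:46
  after break (23 min): 12:09
  after task 2 (28 min): 12:37
  after break (17 min): 12:54
  after task 3 (54 min): 13:48
Total elapsed: 163 minutes
End time: 13:48

13:48


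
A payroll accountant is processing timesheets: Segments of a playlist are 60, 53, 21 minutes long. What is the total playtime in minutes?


Durations: 60, 53, 21
Running sum: 60
+ 53 = 113
+ 21 = 134
Total duration: 134 minutes
That is 2 hours and 14 minutes

134


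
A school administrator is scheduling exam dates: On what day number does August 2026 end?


Month: August
Year: 2026
August is a 31-day month
Total: 31 days

31


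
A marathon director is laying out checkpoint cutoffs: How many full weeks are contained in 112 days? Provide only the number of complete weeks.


Total days: 112
Days per week: 7
Division: 112 / 7 = 16 remainder 0
Complete weeks: 16
Remaining days: 0

16


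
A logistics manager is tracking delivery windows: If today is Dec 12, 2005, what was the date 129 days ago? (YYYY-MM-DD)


Start: 2005-12-12
Subtracting 129 days
Days already passed in December: 12
After going back through December: 117 more days to subtract
November 2005: 30 days, 87 remaining
October 2005: 31 days, 56 remaining
September 2005: 30 days, 26 remaining
August 2005 has 31 days, need 26
Result: 2005-08-05

2005-08-05


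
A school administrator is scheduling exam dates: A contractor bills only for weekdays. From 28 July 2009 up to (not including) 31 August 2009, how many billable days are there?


Start: 2009-07-28 (Tuesday)
End (exclusive): 2009-08-31 (Monday)
Total calendar days: 34
Full weeks: 34 // 7 = 4 -> 20 weekdays
Remaining 6 days starting on Tuesday:
  Tue(w), Wed(w), Thu(w), Fri(w), Sat(-), Sun(-) -> 4 weekdays
Total business days: 20 + 4 = 24

24


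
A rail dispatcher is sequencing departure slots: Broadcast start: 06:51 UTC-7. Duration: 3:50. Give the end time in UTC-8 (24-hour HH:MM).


Start: 06:51 in UTC-7
Step 1 - add duration:
  minutes: 51 + 50 = 101 (carry 1h)
  hours: 6 + 3 + 1 = 10
  end in UTC-7: 10:41
Step 2 - convert UTC-7 -> UTC-8:
  offset difference: -8 - (-7) = -1 hours
  10 + (-1) = 9 -> mod 24 = 9
Result: 09:41 in UTC-8

09:41


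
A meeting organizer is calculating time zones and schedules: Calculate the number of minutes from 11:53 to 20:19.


Start time: 11:53 = 713 minutes from midnight
End time: 20:19 = 1219 minutes from midnight
Difference: 1219 - 713 = 506 minutes
That is 8 hours and 26 minutes

506


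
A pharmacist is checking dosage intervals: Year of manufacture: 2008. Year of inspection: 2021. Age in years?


Birth year: 2008
Current year: 2021
Age = current year - birth year
Age = 2021 - 2008 = 13

13


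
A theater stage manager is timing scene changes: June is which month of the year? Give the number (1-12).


Calendar month order:
5. May
6. June <--
7. July
June is month number 6

6


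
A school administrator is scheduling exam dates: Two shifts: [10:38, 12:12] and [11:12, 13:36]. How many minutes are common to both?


Interval A: [638, 732] minutes from midnight
Interval B: [672, 816] minutes from midnight
Overlap start = max(638, 672) = 672
Overlap end = min(732, 816) = 732
Overlap = 732 - 672 = 60 minutes

60


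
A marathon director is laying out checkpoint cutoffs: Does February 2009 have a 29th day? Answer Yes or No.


Year: 2009
Divisible by 4? 2009 / 4 = 502.25 -> No
Not divisible by 4, so NOT a leap year

No


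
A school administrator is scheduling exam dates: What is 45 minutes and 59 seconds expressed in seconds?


Minutes: 45
Extra seconds: 59
Seconds per minute: 60
Minutes to seconds: 45 x 60 = 2700
Total: 2700 + 59 = 2759

2759


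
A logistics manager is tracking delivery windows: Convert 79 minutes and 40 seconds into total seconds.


Minutes: 79
Seconds: 40
Convert minutes to seconds: 79 x 60 = 4740
Add remaining seconds: 4740 + 40 = 4780

4780


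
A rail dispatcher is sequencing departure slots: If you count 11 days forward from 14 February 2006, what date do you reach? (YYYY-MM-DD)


Start: 2006-02-14
Adding 11 days
Days remaining in February: 14
Result: 2006-02-25

2006-02-25


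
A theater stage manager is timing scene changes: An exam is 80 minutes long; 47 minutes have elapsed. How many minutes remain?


Total budget: 80 minutes
Time used: 47 minutes
Remaining: 80 - 47 = 33 minutes
Percent used: 58.8%
Percent remaining: 41.2%

33


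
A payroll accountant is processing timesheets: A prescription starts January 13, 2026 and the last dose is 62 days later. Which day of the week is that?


Start: 2026-01-13 (Tuesday)
Step 1 - find target date: add 62 days
  2026-01-13 + 62 days = 2026-03-16
Step 2 - day of week:
  62 mod 7 = 6
  Tuesday + 6 days -> Monday
Result: Monday (2026-03-16)

Monday


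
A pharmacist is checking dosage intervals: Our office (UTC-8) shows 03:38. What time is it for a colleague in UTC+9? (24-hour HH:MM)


Local time: 03:38 at UTC-8 (offset -8h)
Target zone: UTC+9 (offset 9h)
Difference: 9 - (-8) = 17 hours
Calculation: 3 + (17) = 20
Result: 20:38

20:38


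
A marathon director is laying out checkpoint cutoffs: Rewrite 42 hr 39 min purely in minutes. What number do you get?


Hours: 42
Extra minutes: 39
Minutes per hour: 60
Hours to minutes: 42 x 60 = 2520
Total: 2520 + 39 = 2559

2559


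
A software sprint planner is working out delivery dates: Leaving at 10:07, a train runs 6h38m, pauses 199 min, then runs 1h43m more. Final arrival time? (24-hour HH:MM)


Depart: 10:07
Leg 1: +398 min -> 16:45
Layover: +199 min -> 20:04
Leg 2: +103 min -> 21:47
Total travel: 700 minutes = 11h 40m
Arrival: 21:47

21:47


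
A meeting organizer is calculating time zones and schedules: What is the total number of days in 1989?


Year: 1989
Check leap year rules:
Divisible by 4? No
1989 is not a leap year
Days: 365

365


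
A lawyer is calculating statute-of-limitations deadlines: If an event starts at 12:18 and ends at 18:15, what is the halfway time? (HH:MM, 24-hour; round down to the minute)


Start time: 12:18 = 738 minutes from midnight
End time: 18:15 = 1095 minutes from midnight
Sum: 738 + 1095 = 1833
Midpoint: 1833 / 2 = 916 minutes
Convert: 916 / 60 = 15 hours, 16 minutes
Result: 15:16

15:16


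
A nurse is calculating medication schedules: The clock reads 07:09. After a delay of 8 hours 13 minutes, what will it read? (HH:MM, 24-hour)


Start time: 07:09
Adding: 8 hours 13 minutes
Minutes: 9 + 13 = 22
Hours: 7 + 8 + 0 = 15
Result: 15:22

15:22


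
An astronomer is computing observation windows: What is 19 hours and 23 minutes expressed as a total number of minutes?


Hours: 19
Minutes: 23
Convert hours to minutes: 19 x 60 = 1140
Add remaining minutes: 1140 + 23 = 1163

1163


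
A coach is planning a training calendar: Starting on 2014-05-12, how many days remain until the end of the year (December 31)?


Start: May 12, 2014
End: December 31, 2014
Days left in May: 19
June: 30
July: 31
August: 31
September: 30
... plus remaining months
Sum of remaining months: 214
Total: 19 + 214 = 233

233


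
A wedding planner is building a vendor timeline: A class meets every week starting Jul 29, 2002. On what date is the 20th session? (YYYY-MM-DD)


First occurrence: 2002-07-29 (occurrence 1)
Each occurrence is 7 days after the previous.
Occurrence 20 is 19 weeks after the first.
19 weeks = 133 days
2002-07-29 + 133 days = 2002-12-09

2002-12-09


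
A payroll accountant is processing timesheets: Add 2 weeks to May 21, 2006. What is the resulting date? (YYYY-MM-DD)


Start: 2006-05-21
Weeks to add: 2
Convert to days: 2 x 7 = 14 days
Add 14 days to 2006-05-21
Result: 2006-06-04

2006-06-04


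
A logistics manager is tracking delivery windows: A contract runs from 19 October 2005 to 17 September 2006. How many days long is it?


Start date: 2005-10-19
End date: 2006-09-17
Oct 2005: +13 days
Nov 2005: +30 days
Dec 2005: +31 days
... (9 more months)
Total: 333 days

333


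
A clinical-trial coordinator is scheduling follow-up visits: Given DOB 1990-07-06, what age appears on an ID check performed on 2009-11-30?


Birth: 1990-07-06
Reference: 2009-11-30
Year difference: 2009 - 1990 = 19
Has birthday (07-06) occurred by 11-30? Yes
Age in full years: 19

19


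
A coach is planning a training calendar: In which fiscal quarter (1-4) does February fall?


Month: February (month 2)
Q1: January-March (months 1-3)
Q2: April-June (months 4-6)
Q3: July-September (months 7-9)
Q4: October-December (months 10-12)
Month 2 falls in Q1

1


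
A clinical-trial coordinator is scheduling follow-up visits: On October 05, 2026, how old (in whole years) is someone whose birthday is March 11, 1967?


Birth: 1967-03-11
Reference: 2026-10-05
Year difference: 2026 - 1967 = 59
Has birthday (03-11) occurred by 10-05? Yes
Age in full years: 59

59


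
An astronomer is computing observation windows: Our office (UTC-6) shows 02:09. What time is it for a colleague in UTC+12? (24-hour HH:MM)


Local time: 02:09 at UTC-6 (offset -6h)
Target zone: UTC+12 (offset 12h)
Difference: 12 - (-6) = 18 hours
Calculation: 2 + (18) = 20
Result: 20:09

20:09


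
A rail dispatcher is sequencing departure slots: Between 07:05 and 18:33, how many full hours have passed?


Start: 07:05
End: 18:33
Hour difference: 18 - 7 = 11 hours
Minute difference: 33 - 5 = 28 minutes
Total minutes: 688
Complete hours: 688 / 60 = 11 (remainder 28)

11


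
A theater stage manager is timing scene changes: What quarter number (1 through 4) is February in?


Month: February (month 2)
Q1: January-March (months 1-3)
Q2: April-June (months 4-6)
Q3: July-September (months 7-9)
Q4: October-December (months 10-12)
Month 2 falls in Q1

1


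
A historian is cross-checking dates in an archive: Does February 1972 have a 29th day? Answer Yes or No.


Year: 1972
Divisible by 4? 1972 / 4 = 493.0 -> Yes
Divisible by 100? 1972 / 100 = 19.72 -> No
Divisible by 4 but not 100, so it IS a leap year

Yes


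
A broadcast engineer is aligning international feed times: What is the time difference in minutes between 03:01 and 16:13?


Start time: 03:01 = 181 minutes from midnight
End time: 16:13 = 973 minutes from midnight
Difference: 973 - 181 = 792 minutes
That is 13 hours and 12 minutes

792


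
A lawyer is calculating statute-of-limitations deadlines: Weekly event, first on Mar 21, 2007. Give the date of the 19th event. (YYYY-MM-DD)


First occurrence: 2007-03-21 (occurrence 1)
Each occurrence is 7 days after the previous.
Occurrence 19 is 18 weeks after the first.
18 weeks = 126 days
2007-03-21 + 126 days = 2007-07-25

2007-07-25


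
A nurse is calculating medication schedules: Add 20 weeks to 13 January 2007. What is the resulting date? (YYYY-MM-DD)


Start: 2007-01-13
Weeks to add: 20
Convert to days: 20 x 7 = 140 days
Add 140 days to 2007-01-13
Result: 2007-06-02

2007-06-02


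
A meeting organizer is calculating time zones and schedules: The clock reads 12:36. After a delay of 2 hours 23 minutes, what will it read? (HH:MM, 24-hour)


Start time: 12:36
Adding: 2 hours 23 minutes
Minutes: 36 + 23 = 59
Hours: 12 + 2 + 0 = 14
Result: 14:59

14:59


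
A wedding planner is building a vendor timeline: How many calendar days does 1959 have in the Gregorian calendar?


Year: 1959
Check leap year rules:
Divisible by 4? No
1959 is not a leap year
Days: 365

365


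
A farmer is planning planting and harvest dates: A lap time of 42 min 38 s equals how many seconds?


Minutes: 42
Seconds: 38
Convert minutes to seconds: 42 x 60 = 2520
Add remaining seconds: 2520 + 38 = 2558

2558


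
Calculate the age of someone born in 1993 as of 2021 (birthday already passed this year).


Birth year: 1993
Current year: 2021
Age = current year - birth year
Age = 2021 - 1993 = 28

28


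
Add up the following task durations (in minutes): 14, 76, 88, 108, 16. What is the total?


Durations: 14, 76, 88, 108, 16
Running sum: 14
+ 76 = 90
+ 88 = 178
+ 108 = 286
+ 16 = 302
Total duration: 302 minutes
That is 5 hours and 2 minutes

302


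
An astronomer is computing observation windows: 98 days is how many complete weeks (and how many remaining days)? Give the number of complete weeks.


Total days: 98
Days per week: 7
Division: 98 / 7 = 14 remainder 0
Complete weeks: 14
Remaining days: 0

14


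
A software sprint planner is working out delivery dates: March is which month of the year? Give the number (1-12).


Calendar month order:
2. February
3. March <--
4. April
March is month number 3

3


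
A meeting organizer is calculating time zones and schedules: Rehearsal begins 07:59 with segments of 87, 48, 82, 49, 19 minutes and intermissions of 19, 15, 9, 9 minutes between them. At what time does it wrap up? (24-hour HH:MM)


Start: 07:59 = 479 min from midnight
  after task 1 (87 min): 09:26
  after break (19 min): 09:45
  after task 2 (48 min): 10:33
  after break (15 min): 10:48
  after task 3 (82 min): 12:10
  after break (9 min): 12:19
  after task 4 (49 min): 13:08
  after break (9 min): 13:17
  after task 5 (19 min): 13:36
Total elapsed: 337 minutes
End time: 13:36

13:36


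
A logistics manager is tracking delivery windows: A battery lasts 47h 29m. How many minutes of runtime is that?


Hours: 47
Extra minutes: 29
Minutes per hour: 60
Hours to minutes: 47 x 60 = 2820
Total: 2820 + 29 = 2849

2849


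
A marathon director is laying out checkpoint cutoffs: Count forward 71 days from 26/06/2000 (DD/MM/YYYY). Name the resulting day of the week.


Start: 2000-06-26 (Monday)
Step 1 - find target date: add 71 days
  2000-06-26 + 71 days = 2000-09-05
Step 2 - day of week:
  71 mod 7 = 1
  Monday + 1 days -> Tuesday
Result: Tuesday (2000-09-05)

Tuesday


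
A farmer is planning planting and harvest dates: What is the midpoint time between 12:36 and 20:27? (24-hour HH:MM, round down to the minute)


Start time: 12:36 = 756 minutes from midnight
End time: 20:27 = 1227 minutes from midnight
Sum: 756 + 1227 = 1983
Midpoint: 1983 / 2 = 991 minutes
Convert: 991 / 60 = 16 hours, 31 minutes
Result: 16:31

16:31


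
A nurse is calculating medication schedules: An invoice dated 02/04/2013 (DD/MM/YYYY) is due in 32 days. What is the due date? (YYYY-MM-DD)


Start: 2013-04-02
Adding 32 days
Days remaining in April: 28
After April: 4 days still to add
May 2013 has 31 days, need 4
Result: 2013-05-04

2013-05-04


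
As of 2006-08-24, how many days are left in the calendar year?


Start: August 24, 2006
End: December 31, 2006
Days left in August: 7
September: 30
October: 31
November: 30
December: 31
Sum of remaining months: 122
Total: 7 + 122 = 129

129


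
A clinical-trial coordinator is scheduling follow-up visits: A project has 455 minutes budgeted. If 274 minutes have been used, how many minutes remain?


Total budget: 455 minutes
Time used: 274 minutes
Remaining: 455 - 274 = 181 minutes
Percent used: 60.2%
Percent remaining: 39.8%

181


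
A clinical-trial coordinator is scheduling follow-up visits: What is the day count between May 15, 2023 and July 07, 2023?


Start date: 2023-05-15
End date: 2023-07-07
May 2023: +17 days
Jun 2023: +30 days
Jul 2023: +6 days
Total: 53 days

53


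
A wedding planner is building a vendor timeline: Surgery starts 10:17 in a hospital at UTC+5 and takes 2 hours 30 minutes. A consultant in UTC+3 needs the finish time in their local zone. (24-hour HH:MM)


Start: 10:17 in UTC+5
Step 1 - add duration:
  minutes: 17 + 30 = 47
  hours: 10 + 2 + 0 = 12
  end in UTC+5: 12:47
Step 2 - convert UTC+5 -> UTC+3:
  offset difference: 3 - (5) = -2 hours
  12 + (-2) = 10 -> mod 24 = 10
Result: 10:47 in UTC+3

10:47


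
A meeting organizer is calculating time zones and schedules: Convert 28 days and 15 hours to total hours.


Days: 28
Extra hours: 15
Hours per day: 24
Days to hours: 28 x 24 = 672
Total: 672 + 15 = 687

687


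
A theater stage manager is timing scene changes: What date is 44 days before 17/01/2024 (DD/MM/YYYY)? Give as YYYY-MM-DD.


Start: 2024-01-17
Subtracting 44 days
Days already passed in January: 17
After going back through January: 27 more days to subtract
December 2023 has 31 days, need 27
Result: 2023-12-04

2023-12-04


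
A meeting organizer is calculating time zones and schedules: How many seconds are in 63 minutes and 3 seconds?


Minutes: 63
Extra seconds: 3
Seconds per minute: 60
Minutes to seconds: 63 x 60 = 3780
Total: 3780 + 3 = 3783

3783


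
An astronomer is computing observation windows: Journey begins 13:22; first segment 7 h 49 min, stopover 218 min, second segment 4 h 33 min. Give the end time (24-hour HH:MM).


Depart: 13:22
Leg 1: +469 min -> 21:11
Layover: +218 min -> 00:49
Leg 2: +273 min -> 05:22
Total travel: 960 minutes = 16h 0m
Arrival: 05:22

05:22


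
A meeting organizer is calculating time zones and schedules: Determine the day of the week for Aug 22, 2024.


Date: 2024-08-22
January 1, 2024 is a Monday
Day of year: 235
Offset from Jan 1: 234 days
234 mod 7 = 3
Result: Thursday

Thursday


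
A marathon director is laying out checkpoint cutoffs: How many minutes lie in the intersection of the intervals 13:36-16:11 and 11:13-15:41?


Interval A: [816, 971] minutes from midnight
Interval B: [673, 941] minutes from midnight
Overlap start = max(816, 673) = 816
Overlap end = min(971, 941) = 941
Overlap = 941 - 816 = 125 minutes

125


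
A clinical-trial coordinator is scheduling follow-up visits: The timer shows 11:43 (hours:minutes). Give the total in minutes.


Hours: 11
Minutes: 43
Convert hours to minutes: 11 x 60 = 660
Add remaining minutes: 660 + 43 = 703

703


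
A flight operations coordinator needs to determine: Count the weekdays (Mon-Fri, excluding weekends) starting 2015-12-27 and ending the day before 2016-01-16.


Start: 2015-12-27 (Sunday)
End (exclusive): 2016-01-16 (Saturday)
Total calendar days: 20
Full weeks: 20 // 7 = 2 -> 10 weekdays
Remaining 6 days starting on Sunday:
  Sun(-), Mon(w), Tue(w), Wed(w), Thu(w), Fri(w) -> 5 weekdays
Total business days: 10 + 5 = 15

15


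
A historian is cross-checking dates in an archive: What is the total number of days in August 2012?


Month: August
Year: 2012
August is a 31-day month
Total: 31 days

31


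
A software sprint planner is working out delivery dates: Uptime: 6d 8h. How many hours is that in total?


Days: 6
Extra hours: 8
Hours per day: 24
Days to hours: 6 x 24 = 144
Total: 144 + 8 = 152

152


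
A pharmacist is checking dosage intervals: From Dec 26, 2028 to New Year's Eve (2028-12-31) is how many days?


Start: December 26, 2028
End: December 31, 2028
Days left in December: 5
Total: 5 days

5


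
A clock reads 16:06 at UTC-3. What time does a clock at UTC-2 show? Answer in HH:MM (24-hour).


Local time: 16:06 at UTC-3 (offset -3h)
Target zone: UTC-2 (offset -2h)
Difference: -2 - (-3) = 1 hours
Calculation: 16 + (1) = 17
Result: 17:06

17:06


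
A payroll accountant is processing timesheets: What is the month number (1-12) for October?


Calendar month order:
9. September
10. October <--
11. November
October is month number 10

10


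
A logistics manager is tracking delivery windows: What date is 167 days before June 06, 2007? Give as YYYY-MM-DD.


Start: 2007-06-06
Subtracting 167 days
Days already passed in June: 6
After going back through June: 161 more days to subtract
May 2007: 31 days, 130 remaining
April 2007: 30 days, 100 remaining
March 2007: 31 days, 69 remaining
February 2007: 28 days, 41 remaining
Result: 2006-12-21

2006-12-21


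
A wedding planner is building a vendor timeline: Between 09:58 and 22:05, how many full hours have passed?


Start: 09:58
End: 22:05
Hour difference: 22 - 9 = 13 hours
Minute difference: 5 - 58 = -53 minutes
Total minutes: 727
Complete hours: 727 / 60 = 12 (remainder 7)

12


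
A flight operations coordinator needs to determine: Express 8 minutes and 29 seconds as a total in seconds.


Minutes: 8
Seconds: 29
Convert minutes to seconds: 8 x 60 = 480
Add remaining seconds: 480 + 29 = 509

509


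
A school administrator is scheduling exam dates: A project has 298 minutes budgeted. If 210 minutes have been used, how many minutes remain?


Total budget: 298 minutes
Time used: 210 minutes
Remaining: 298 - 210 = 88 minutes
Percent used: 70.5%
Percent remaining: 29.5%

88


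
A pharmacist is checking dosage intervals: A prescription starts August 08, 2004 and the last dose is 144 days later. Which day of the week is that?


Start: 2004-08-08 (Sunday)
Step 1 - find target date: add 144 days
  2004-08-08 + 144 days = 2004-12-30
Step 2 - day of week:
  144 mod 7 = 4
  Sunday + 4 days -> Thursday
Result: Thursday (2004-12-30)

Thursday


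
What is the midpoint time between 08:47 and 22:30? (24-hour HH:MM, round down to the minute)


Start time: 08:47 = 527 minutes from midnight
End time: 22:30 = 1350 minutes from midnight
Sum: 527 + 1350 = 1877
Midpoint: 1877 / 2 = 938 minutes
Convert: 938 / 60 = 15 hours, 38 minutes
Result: 15:38

15:38


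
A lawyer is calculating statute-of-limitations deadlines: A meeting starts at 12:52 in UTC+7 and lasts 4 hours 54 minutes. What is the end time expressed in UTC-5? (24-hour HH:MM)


Start: 12:52 in UTC+7
Step 1 - add duration:
  minutes: 52 + 54 = 106 (carry 1h)
  hours: 12 + 4 + 1 = 17
  end in UTC+7: 17:46
Step 2 - convert UTC+7 -> UTC-5:
  offset difference: -5 - (7) = -12 hours
  17 + (-12) = 5 -> mod 24 = 5
Result: 05:46 in UTC-5

05:46


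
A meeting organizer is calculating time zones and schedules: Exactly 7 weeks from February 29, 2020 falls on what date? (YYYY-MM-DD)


Start: 2020-02-29
Weeks to add: 7
Convert to days: 7 x 7 = 49 days
Add 49 days to 2020-02-29
Result: 2020-04-18

2020-04-18
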